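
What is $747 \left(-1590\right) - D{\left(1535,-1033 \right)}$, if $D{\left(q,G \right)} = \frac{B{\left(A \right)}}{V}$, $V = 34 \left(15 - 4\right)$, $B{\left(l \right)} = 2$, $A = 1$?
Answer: $- \frac{222105511}{187} \approx -1.1877 \cdot 10^{6}$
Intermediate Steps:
$V = 374$ ($V = 34 \cdot 11 = 374$)
$D{\left(q,G \right)} = \frac{1}{187}$ ($D{\left(q,G \right)} = \frac{2}{374} = 2 \cdot \frac{1}{374} = \frac{1}{187}$)
$747 \left(-1590\right) - D{\left(1535,-1033 \right)} = 747 \left(-1590\right) - \frac{1}{187} = -1187730 - \frac{1}{187} = - \frac{222105511}{187}$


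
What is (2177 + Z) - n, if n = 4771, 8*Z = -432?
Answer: -2648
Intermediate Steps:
Z = -54 (Z = (1/8)*(-432) = -54)
(2177 + Z) - n = (2177 - 54) - 1*4771 = 2123 - 4771 = -2648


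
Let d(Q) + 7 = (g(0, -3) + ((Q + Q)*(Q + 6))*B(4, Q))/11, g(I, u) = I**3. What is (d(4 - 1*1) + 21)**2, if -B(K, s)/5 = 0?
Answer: 196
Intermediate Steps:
B(K, s) = 0 (B(K, s) = -5*0 = 0)
d(Q) = -7 (d(Q) = -7 + (0**3 + ((Q + Q)*(Q + 6))*0)/11 = -7 + (0 + ((2*Q)*(6 + Q))*0)*(1/11) = -7 + (0 + (2*Q*(6 + Q))*0)*(1/11) = -7 + (0 + 0)*(1/11) = -7 + 0*(1/11) = -7 + 0 = -7)
(d(4 - 1*1) + 21)**2 = (-7 + 21)**2 = 14**2 = 196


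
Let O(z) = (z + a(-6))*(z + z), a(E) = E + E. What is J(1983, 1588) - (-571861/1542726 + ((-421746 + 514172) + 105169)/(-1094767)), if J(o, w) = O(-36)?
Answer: 5837857468789309/1688925514842 ≈ 3456.6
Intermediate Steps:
a(E) = 2*E
O(z) = 2*z*(-12 + z) (O(z) = (z + 2*(-6))*(z + z) = (z - 12)*(2*z) = (-12 + z)*(2*z) = 2*z*(-12 + z))
J(o, w) = 3456 (J(o, w) = 2*(-36)*(-12 - 36) = 2*(-36)*(-48) = 3456)
J(1983, 1588) - (-571861/1542726 + ((-421746 + 514172) + 105169)/(-1094767)) = 3456 - (-571861/1542726 + ((-421746 + 514172) + 105169)/(-1094767)) = 3456 - (-571861*1/1542726 + (92426 + 105169)*(-1/1094767)) = 3456 - (-571861/1542726 + 197595*(-1/1094767)) = 3456 - (-571861/1542726 - 197595/1094767) = 3456 - 1*(-930889495357/1688925514842) = 3456 + 930889495357/1688925514842 = 5837857468789309/1688925514842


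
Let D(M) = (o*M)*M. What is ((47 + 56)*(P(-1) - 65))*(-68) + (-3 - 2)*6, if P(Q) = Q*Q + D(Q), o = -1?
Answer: 455230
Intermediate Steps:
D(M) = -M² (D(M) = (-M)*M = -M²)
P(Q) = 0 (P(Q) = Q*Q - Q² = Q² - Q² = 0)
((47 + 56)*(P(-1) - 65))*(-68) + (-3 - 2)*6 = ((47 + 56)*(0 - 65))*(-68) + (-3 - 2)*6 = (103*(-65))*(-68) - 5*6 = -6695*(-68) - 30 = 455260 - 30 = 455230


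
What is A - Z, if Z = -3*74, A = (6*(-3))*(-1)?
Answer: 240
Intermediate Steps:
A = 18 (A = -18*(-1) = 18)
Z = -222
A - Z = 18 - 1*(-222) = 18 + 222 = 240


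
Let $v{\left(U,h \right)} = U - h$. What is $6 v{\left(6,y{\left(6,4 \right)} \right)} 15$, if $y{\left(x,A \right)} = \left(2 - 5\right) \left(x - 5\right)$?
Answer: $810$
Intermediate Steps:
$y{\left(x,A \right)} = 15 - 3 x$ ($y{\left(x,A \right)} = - 3 \left(-5 + x\right) = 15 - 3 x$)
$6 v{\left(6,y{\left(6,4 \right)} \right)} 15 = 6 \left(6 - \left(15 - 18\right)\right) 15 = 6 \left(6 - -3\right) 15 = 6 \left(6 + 3\right) 15 = 6 \cdot 9 \cdot 15 = 54 \cdot 15 = 810$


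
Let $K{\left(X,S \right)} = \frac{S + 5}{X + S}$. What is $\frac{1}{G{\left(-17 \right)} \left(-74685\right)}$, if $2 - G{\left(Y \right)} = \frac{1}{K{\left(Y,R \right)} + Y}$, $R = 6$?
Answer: $- \frac{6}{921115} \approx -6.5138 \cdot 10^{-6}$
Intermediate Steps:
$K{\left(X,S \right)} = \frac{5 + S}{S + X}$
$G{\left(Y \right)} = 2 - \frac{1}{Y + \frac{11}{6 + Y}}$ ($G{\left(Y \right)} = 2 - \frac{1}{\frac{5 + 6}{6 + Y} + Y} = 2 - \frac{1}{\frac{1}{6 + Y} 11 + Y} = 2 - \frac{1}{\frac{11}{6 + Y} + Y} = 2 - \frac{1}{Y + \frac{11}{6 + Y}}$)
$\frac{1}{G{\left(-17 \right)} \left(-74685\right)} = \frac{1}{\frac{22 + \left(-1 + 2 \left(-17\right)\right) \left(6 - 17\right)}{11 - 17 \left(6 - 17\right)} \left(-74685\right)} = \frac{1}{\frac{1}{11 - -187} \left(22 + \left(-1 - 34\right) \left(-11\right)\right)} \left(- \frac{1}{74685}\right) = \frac{1}{\frac{1}{11 + 187} \left(22 - -385\right)} \left(- \frac{1}{74685}\right) = \frac{1}{\frac{1}{198} \left(22 + 385\right)} \left(- \frac{1}{74685}\right) = \frac{1}{\frac{1}{198} \cdot 407} \left(- \frac{1}{74685}\right) = \frac{1}{\frac{37}{18}} \left(- \frac{1}{74685}\right) = \frac{18}{37} \left(- \frac{1}{74685}\right) = - \frac{6}{921115}$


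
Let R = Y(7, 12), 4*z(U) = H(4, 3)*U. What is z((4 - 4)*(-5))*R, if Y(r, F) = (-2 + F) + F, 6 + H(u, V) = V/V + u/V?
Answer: 0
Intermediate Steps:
H(u, V) = -5 + u/V (H(u, V) = -6 + (V/V + u/V) = -6 + (1 + u/V) = -5 + u/V)
z(U) = -11*U/12 (z(U) = ((-5 + 4/3)*U)/4 = (-11*U/3)/4 = -11*U/12)
Y(r, F) = -2 + 2*F
R = 22 (R = -2 + 2*12 = -2 + 24 = 22)
z((4 - 4)*(-5))*R = -11*(4 - 4)*(-5)/12*22 = -0*(-5)*22 = -11/12*0*22 = 0*22 = 0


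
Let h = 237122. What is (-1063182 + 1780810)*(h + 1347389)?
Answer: 1137089459908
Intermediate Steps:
(-1063182 + 1780810)*(h + 1347389) = (-1063182 + 1780810)*(237122 + 1347389) = 717628*1584511 = 1137089459908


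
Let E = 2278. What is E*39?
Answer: 88842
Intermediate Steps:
E*39 = 2278*39 = 88842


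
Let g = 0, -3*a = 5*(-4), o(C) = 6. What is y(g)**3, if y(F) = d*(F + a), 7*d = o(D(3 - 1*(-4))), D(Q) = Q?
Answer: 64000/343 ≈ 186.59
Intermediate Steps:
a = 20/3 (a = -5*(-4)/3 = -1/3*(-20) = 20/3 ≈ 6.6667)
d = 6/7 (d = (1/7)*6 = 6/7 ≈ 0.85714)
y(F) = 40/7 + 6*F/7 (y(F) = 6*(F + 20/3)/7 = 6*(20/3 + F)/7 = 40/7 + 6*F/7)
y(g)**3 = (40/7 + (6/7)*0)**3 = (40/7 + 0)**3 = (40/7)**3 = 64000/343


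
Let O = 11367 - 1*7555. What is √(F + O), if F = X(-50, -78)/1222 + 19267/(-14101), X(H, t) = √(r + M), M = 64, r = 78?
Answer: √(1131460597268646580 + 242980281622*√142)/17231422 ≈ 61.730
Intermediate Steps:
X(H, t) = √142 (X(H, t) = √(78 + 64) = √142)
O = 3812 (O = 11367 - 7555 = 3812)
F = -19267/14101 + √142/1222 (F = √142/1222 + 19267/(-14101) = √142*(1/1222) + 19267*(-1/14101) = √142/1222 - 19267/14101 = -19267/14101 + √142/1222 ≈ -1.3566)
√(F + O) = √((-19267/14101 + √142/1222) + 3812) = √(53733745/14101 + √142/1222)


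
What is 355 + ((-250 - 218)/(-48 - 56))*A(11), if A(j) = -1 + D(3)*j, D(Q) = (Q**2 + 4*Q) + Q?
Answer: 3077/2 ≈ 1538.5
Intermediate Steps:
D(Q) = Q**2 + 5*Q
A(j) = -1 + 24*j (A(j) = -1 + (3*(5 + 3))*j = -1 + (3*8)*j = -1 + 24*j)
355 + ((-250 - 218)/(-48 - 56))*A(11) = 355 + ((-250 - 218)/(-48 - 56))*(-1 + 24*11) = 355 + (-468/(-104))*(-1 + 264) = 355 - 468*(-1/104)*263 = 355 + (9/2)*263 = 355 + 2367/2 = 3077/2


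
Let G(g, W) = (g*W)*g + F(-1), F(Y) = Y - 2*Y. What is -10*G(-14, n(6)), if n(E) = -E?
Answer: 11750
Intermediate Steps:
F(Y) = -Y
G(g, W) = 1 + W*g² (G(g, W) = (g*W)*g - 1*(-1) = (W*g)*g + 1 = W*g² + 1 = 1 + W*g²)
-10*G(-14, n(6)) = -10*(1 - 1*6*(-14)²) = -10*(1 - 6*196) = -10*(1 - 1176) = -10*(-1175) = 11750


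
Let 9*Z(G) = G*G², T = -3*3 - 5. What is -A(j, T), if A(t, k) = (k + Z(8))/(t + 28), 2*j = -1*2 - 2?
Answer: -193/117 ≈ -1.6496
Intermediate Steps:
j = -2 (j = (-1*2 - 2)/2 = (-2 - 2)/2 = (½)*(-4) = -2)
T = -14 (T = -9 - 5 = -14)
Z(G) = G³/9 (Z(G) = (G*G²)/9 = G³/9)
A(t, k) = (512/9 + k)/(28 + t) (A(t, k) = (k + (⅑)*8³)/(t + 28) = (k + (⅑)*512)/(28 + t) = (k + 512/9)/(28 + t) = (512/9 + k)/(28 + t))
-A(j, T) = -(512/9 - 14)/(28 - 2) = -386/(26*9) = -1*193/117 = -193/117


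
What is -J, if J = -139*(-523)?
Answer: -72697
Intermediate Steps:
J = 72697
-J = -1*72697 = -72697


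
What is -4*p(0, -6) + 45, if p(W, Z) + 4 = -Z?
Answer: 37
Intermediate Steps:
p(W, Z) = -4 - Z
-4*p(0, -6) + 45 = -4*(-4 - 1*(-6)) + 45 = -4*(-4 + 6) + 45 = -4*2 + 45 = -8 + 45 = 37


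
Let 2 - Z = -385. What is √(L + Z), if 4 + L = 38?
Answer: √421 ≈ 20.518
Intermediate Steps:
L = 34 (L = -4 + 38 = 34)
Z = 387 (Z = 2 - 1*(-385) = 2 + 385 = 387)
√(L + Z) = √(34 + 387) = √421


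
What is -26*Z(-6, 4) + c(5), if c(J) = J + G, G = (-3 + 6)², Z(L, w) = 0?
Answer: 14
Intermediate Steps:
G = 9 (G = 3² = 9)
c(J) = 9 + J (c(J) = J + 9 = 9 + J)
-26*Z(-6, 4) + c(5) = -26*0 + (9 + 5) = 0 + 14 = 14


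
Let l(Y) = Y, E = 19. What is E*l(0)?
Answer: 0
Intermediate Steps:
E*l(0) = 19*0 = 0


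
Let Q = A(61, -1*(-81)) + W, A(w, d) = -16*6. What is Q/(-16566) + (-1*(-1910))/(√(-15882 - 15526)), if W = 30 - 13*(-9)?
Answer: -17/5522 - 955*I*√1963/3926 ≈ -0.0030786 - 10.777*I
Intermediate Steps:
W = 147 (W = 30 + 117 = 147)
A(w, d) = -96
Q = 51 (Q = -96 + 147 = 51)
Q/(-16566) + (-1*(-1910))/(√(-15882 - 15526)) = 51/(-16566) + (-1*(-1910))/(√(-15882 - 15526)) = 51*(-1/16566) + 1910/(√(-31408)) = -17/5522 + 1910/((4*I*√1963)) = -17/5522 + 1910*(-I*√1963/7852) = -17/5522 - 955*I*√1963/3926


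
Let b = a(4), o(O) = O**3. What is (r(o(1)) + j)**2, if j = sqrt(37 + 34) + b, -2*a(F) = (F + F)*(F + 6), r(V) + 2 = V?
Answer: (41 - sqrt(71))**2 ≈ 1061.1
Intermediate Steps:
r(V) = -2 + V
a(F) = -F*(6 + F) (a(F) = -(F + F)*(F + 6)/2 = -2*F*(6 + F)/2 = -F*(6 + F))
b = -40 (b = -1*4*(6 + 4) = -1*4*10 = -40)
j = -40 + sqrt(71) (j = sqrt(37 + 34) - 40 = sqrt(71) - 40 = -40 + sqrt(71) ≈ -31.574)
(r(o(1)) + j)**2 = ((-2 + 1**3) + (-40 + sqrt(71)))**2 = ((-2 + 1) + (-40 + sqrt(71)))**2 = (-1 + (-40 + sqrt(71)))**2 = (-41 + sqrt(71))**2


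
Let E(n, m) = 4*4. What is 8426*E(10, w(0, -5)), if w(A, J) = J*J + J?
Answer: 134816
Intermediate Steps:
w(A, J) = J + J² (w(A, J) = J² + J = J + J²)
E(n, m) = 16
8426*E(10, w(0, -5)) = 8426*16 = 134816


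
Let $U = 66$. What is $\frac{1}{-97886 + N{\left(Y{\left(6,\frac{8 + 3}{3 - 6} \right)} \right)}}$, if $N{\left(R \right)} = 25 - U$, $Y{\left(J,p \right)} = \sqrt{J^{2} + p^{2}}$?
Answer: $- \frac{1}{97927} \approx -1.0212 \cdot 10^{-5}$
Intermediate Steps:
$N{\left(R \right)} = -41$ ($N{\left(R \right)} = 25 - 66 = -41$)
$\frac{1}{-97886 + N{\left(Y{\left(6,\frac{8 + 3}{3 - 6} \right)} \right)}} = \frac{1}{-97886 - 41} = \frac{1}{-97927} = - \frac{1}{97927}$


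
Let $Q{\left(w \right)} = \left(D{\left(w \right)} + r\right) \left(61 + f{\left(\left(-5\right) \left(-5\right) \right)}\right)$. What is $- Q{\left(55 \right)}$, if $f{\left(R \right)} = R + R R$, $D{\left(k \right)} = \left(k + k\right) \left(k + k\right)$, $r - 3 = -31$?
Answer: $-8583192$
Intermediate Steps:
$r = -28$ ($r = 3 - 31 = -28$)
$D{\left(k \right)} = 4 k^{2}$ ($D{\left(k \right)} = 2 k 2 k = 4 k^{2}$)
$f{\left(R \right)} = R + R^{2}$
$Q{\left(w \right)} = -19908 + 2844 w^{2}$ ($Q{\left(w \right)} = \left(4 w^{2} - 28\right) \left(61 + \left(-5\right) \left(-5\right) \left(1 - -25\right)\right) = \left(-28 + 4 w^{2}\right) \left(61 + 25 \left(1 + 25\right)\right) = \left(-28 + 4 w^{2}\right) \left(61 + 25 \cdot 26\right) = \left(-28 + 4 w^{2}\right) \left(61 + 650\right) = \left(-28 + 4 w^{2}\right) 711 = -19908 + 2844 w^{2}$)
$- Q{\left(55 \right)} = - (-19908 + 2844 \cdot 55^{2}) = - (-19908 + 2844 \cdot 3025) = - (-19908 + 8603100) = \left(-1\right) 8583192 = -8583192$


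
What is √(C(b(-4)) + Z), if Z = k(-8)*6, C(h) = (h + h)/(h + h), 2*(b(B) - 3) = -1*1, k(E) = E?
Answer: I*√47 ≈ 6.8557*I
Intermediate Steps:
b(B) = 5/2 (b(B) = 3 + (-1*1)/2 = 3 + (½)*(-1) = 3 - ½ = 5/2)
C(h) = 1 (C(h) = (2*h)/((2*h)) = (2*h)*(1/(2*h)) = 1)
Z = -48 (Z = -8*6 = -48)
√(C(b(-4)) + Z) = √(1 - 48) = √(-47) = I*√47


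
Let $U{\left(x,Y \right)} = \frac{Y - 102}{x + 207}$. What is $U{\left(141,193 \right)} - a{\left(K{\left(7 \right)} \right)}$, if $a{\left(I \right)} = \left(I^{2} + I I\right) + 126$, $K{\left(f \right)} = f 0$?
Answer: $- \frac{43757}{348} \approx -125.74$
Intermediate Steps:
$U{\left(x,Y \right)} = \frac{-102 + Y}{207 + x}$
$K{\left(f \right)} = 0$
$a{\left(I \right)} = 126 + 2 I^{2}$ ($a{\left(I \right)} = \left(I^{2} + I^{2}\right) + 126 = 2 I^{2} + 126 = 126 + 2 I^{2}$)
$U{\left(141,193 \right)} - a{\left(K{\left(7 \right)} \right)} = \frac{-102 + 193}{207 + 141} - \left(126 + 2 \cdot 0^{2}\right) = \frac{1}{348} \cdot 91 - \left(126 + 2 \cdot 0\right) = \frac{1}{348} \cdot 91 - \left(126 + 0\right) = \frac{91}{348} - 126 = - \frac{43757}{348}$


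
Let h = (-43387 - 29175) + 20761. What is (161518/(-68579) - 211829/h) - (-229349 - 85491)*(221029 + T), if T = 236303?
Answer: 73072294736642283799/507494397 ≈ 1.4399e+11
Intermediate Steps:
h = -51801 (h = -72562 + 20761 = -51801)
(161518/(-68579) - 211829/h) - (-229349 - 85491)*(221029 + T) = (161518/(-68579) - 211829/(-51801)) - (-229349 - 85491)*(221029 + 236303) = (161518*(-1/68579) - 211829*(-1/51801)) - (-314840)*457332 = (-23074/9797 + 211829/51801) - 1*(-143986406880) = 880032439/507494397 + 143986406880 = 73072294736642283799/507494397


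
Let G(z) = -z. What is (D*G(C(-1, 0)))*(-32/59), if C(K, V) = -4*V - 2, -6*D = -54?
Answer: -576/59 ≈ -9.7627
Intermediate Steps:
D = 9 (D = -⅙*(-54) = 9)
C(K, V) = -2 - 4*V
(D*G(C(-1, 0)))*(-32/59) = (9*(-(-2 - 4*0)))*(-32/59) = (9*(-(-2 + 0)))*(-32*1/59) = (9*(-1*(-2)))*(-32/59) = (9*2)*(-32/59) = 18*(-32/59) = -576/59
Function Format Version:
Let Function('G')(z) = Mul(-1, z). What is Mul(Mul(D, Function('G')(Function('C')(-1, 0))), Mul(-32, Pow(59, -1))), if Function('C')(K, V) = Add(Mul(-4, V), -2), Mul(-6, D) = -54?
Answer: Rational(-576, 59) ≈ -9.7627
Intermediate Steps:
D = 9 (D = Mul(Rational(-1, 6), -54) = 9)
Function('C')(K, V) = Add(-2, Mul(-4, V))
Mul(Mul(D, Function('G')(Function('C')(-1, 0))), Mul(-32, Pow(59, -1))) = Mul(Mul(9, Mul(-1, Add(-2, Mul(-4, 0)))), Mul(-32, Pow(59, -1))) = Mul(Mul(9, Mul(-1, Add(-2, 0))), Mul(-32, Rational(1, 59))) = Mul(Mul(9, Mul(-1, -2)), Rational(-32, 59)) = Mul(Mul(9, 2), Rational(-32, 59)) = Mul(18, Rational(-32, 59)) = Rational(-576, 59)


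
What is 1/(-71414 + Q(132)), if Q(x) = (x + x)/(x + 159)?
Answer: -97/6927070 ≈ -1.4003e-5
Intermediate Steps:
Q(x) = 2*x/(159 + x) (Q(x) = (2*x)/(159 + x) = 2*x/(159 + x))
1/(-71414 + Q(132)) = 1/(-71414 + 2*132/(159 + 132)) = 1/(-71414 + 2*132/291) = 1/(-71414 + 2*132*(1/291)) = 1/(-71414 + 88/97) = 1/(-6927070/97) = -97/6927070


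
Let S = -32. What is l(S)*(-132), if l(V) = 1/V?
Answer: 33/8 ≈ 4.1250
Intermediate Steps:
l(S)*(-132) = -132/(-32) = -1/32*(-132) = 33/8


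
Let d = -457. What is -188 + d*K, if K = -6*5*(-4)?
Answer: -55028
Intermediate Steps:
K = 120 (K = -30*(-4) = 120)
-188 + d*K = -188 - 457*120 = -188 - 54840 = -55028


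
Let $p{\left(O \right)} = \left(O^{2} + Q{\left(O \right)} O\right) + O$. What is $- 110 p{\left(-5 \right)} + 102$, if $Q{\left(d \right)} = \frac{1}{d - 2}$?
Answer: $- \frac{15236}{7} \approx -2176.6$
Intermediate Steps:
$Q{\left(d \right)} = \frac{1}{-2 + d}$
$p{\left(O \right)} = O + O^{2} + \frac{O}{-2 + O}$ ($p{\left(O \right)} = \left(O^{2} + \frac{O}{-2 + O}\right) + O = O + O^{2} + \frac{O}{-2 + O}$)
$- 110 p{\left(-5 \right)} + 102 = - 110 \left(- \frac{5 \left(-1 + \left(-5\right)^{2} - -5\right)}{-2 - 5}\right) + 102 = - 110 \left(- \frac{5 \left(-1 + 25 + 5\right)}{-7}\right) + 102 = - 110 \left(\left(-5\right) \left(- \frac{1}{7}\right) 29\right) + 102 = \left(-110\right) \frac{145}{7} + 102 = - \frac{15950}{7} + 102 = - \frac{15236}{7}$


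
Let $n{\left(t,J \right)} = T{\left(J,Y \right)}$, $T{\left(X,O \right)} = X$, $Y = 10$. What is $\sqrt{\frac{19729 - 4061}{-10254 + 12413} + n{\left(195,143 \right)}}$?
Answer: $\frac{27 \sqrt{960755}}{2159} \approx 12.258$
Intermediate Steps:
$n{\left(t,J \right)} = J$
$\sqrt{\frac{19729 - 4061}{-10254 + 12413} + n{\left(195,143 \right)}} = \sqrt{\frac{19729 - 4061}{-10254 + 12413} + 143} = \sqrt{\frac{15668}{2159} + 143} = \sqrt{\frac{324405}{2159}} = \frac{27 \sqrt{960755}}{2159}$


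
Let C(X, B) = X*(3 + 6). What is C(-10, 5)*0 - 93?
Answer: -93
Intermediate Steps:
C(X, B) = 9*X (C(X, B) = X*9 = 9*X)
C(-10, 5)*0 - 93 = (9*(-10))*0 - 93 = -90*0 - 93 = 0 - 93 = -93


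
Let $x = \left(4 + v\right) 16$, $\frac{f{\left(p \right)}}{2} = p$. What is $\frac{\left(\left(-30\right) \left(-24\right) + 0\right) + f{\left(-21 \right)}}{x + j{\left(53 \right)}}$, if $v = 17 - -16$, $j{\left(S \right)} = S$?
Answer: $\frac{226}{215} \approx 1.0512$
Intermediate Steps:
$f{\left(p \right)} = 2 p$
$v = 33$ ($v = 17 + 16 = 33$)
$x = 592$ ($x = \left(4 + 33\right) 16 = 37 \cdot 16 = 592$)
$\frac{\left(\left(-30\right) \left(-24\right) + 0\right) + f{\left(-21 \right)}}{x + j{\left(53 \right)}} = \frac{\left(\left(-30\right) \left(-24\right) + 0\right) + 2 \left(-21\right)}{592 + 53} = \frac{\left(720 + 0\right) - 42}{645} = \left(720 - 42\right) \frac{1}{645} = 678 \cdot \frac{1}{645} = \frac{226}{215}$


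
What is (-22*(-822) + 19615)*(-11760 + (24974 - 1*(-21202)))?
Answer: 1297448784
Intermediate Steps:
(-22*(-822) + 19615)*(-11760 + (24974 - 1*(-21202))) = (18084 + 19615)*(-11760 + (24974 + 21202)) = 37699*(-11760 + 46176) = 37699*34416 = 1297448784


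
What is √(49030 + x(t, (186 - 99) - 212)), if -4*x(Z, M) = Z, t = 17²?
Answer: 3*√21759/2 ≈ 221.26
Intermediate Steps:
t = 289
x(Z, M) = -Z/4
√(49030 + x(t, (186 - 99) - 212)) = √(49030 - ¼*289) = √(49030 - 289/4) = √(195831/4) = 3*√21759/2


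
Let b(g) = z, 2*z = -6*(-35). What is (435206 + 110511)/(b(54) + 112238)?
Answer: 545717/112343 ≈ 4.8576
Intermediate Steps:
z = 105 (z = (-6*(-35))/2 = (½)*210 = 105)
b(g) = 105
(435206 + 110511)/(b(54) + 112238) = (435206 + 110511)/(105 + 112238) = 545717/112343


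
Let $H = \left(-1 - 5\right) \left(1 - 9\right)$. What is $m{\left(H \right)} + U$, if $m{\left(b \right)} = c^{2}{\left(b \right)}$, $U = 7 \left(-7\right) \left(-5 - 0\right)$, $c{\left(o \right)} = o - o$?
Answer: $245$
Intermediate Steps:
$c{\left(o \right)} = 0$
$H = 48$ ($H = \left(-6\right) \left(-8\right) = 48$)
$U = 245$ ($U = - 49 \left(-5 + 0\right) = \left(-49\right) \left(-5\right) = 245$)
$m{\left(b \right)} = 0$ ($m{\left(b \right)} = 0^{2} = 0$)
$m{\left(H \right)} + U = 0 + 245 = 245$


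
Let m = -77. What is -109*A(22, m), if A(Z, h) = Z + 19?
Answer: -4469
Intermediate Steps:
A(Z, h) = 19 + Z
-109*A(22, m) = -109*(19 + 22) = -109*41 = -4469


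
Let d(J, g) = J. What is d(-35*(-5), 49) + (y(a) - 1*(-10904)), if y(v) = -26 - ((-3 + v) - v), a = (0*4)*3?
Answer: 11056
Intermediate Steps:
a = 0 (a = 0*3 = 0)
y(v) = -23 (y(v) = -26 - 1*(-3) = -26 + 3 = -23)
d(-35*(-5), 49) + (y(a) - 1*(-10904)) = -35*(-5) + (-23 - 1*(-10904)) = 175 + (-23 + 10904) = 175 + 10881 = 11056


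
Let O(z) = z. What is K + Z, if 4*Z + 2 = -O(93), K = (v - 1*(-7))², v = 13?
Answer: 1505/4 ≈ 376.25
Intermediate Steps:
K = 400 (K = (13 - 1*(-7))² = (13 + 7)² = 20² = 400)
Z = -95/4 (Z = -½ + (-1*93)/4 = -½ + (¼)*(-93) = -½ - 93/4 = -95/4 ≈ -23.750)
K + Z = 400 - 95/4 = 1505/4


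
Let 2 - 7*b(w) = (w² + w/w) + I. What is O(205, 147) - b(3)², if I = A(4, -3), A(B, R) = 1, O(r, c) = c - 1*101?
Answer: 2173/49 ≈ 44.347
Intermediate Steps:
O(r, c) = -101 + c (O(r, c) = c - 101 = -101 + c)
I = 1
b(w) = -w²/7 (b(w) = 2/7 - ((w² + w/w) + 1)/7 = 2/7 - ((w² + 1) + 1)/7 = 2/7 - ((1 + w²) + 1)/7 = 2/7 - (2 + w²)/7 = 2/7 + (-2/7 - w²/7) = -w²/7)
O(205, 147) - b(3)² = (-101 + 147) - (-⅐*3²)² = 46 - (-⅐*9)² = 46 - (-9/7)² = 46 - 1*81/49 = 46 - 81/49 = 2173/49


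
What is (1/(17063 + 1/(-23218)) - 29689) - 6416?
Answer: -14303672081747/396168733 ≈ -36105.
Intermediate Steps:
(1/(17063 + 1/(-23218)) - 29689) - 6416 = (1/(17063 - 1/23218) - 29689) - 6416 = (1/(396168733/23218) - 29689) - 6416 = (23218/396168733 - 29689) - 6416 = -11761853490819/396168733 - 6416 = -14303672081747/396168733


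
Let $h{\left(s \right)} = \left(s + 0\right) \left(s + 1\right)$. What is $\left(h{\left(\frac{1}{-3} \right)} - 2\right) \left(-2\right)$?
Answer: $\frac{40}{9} \approx 4.4444$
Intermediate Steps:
$h{\left(s \right)} = s \left(1 + s\right)$
$\left(h{\left(\frac{1}{-3} \right)} - 2\right) \left(-2\right) = \left(\frac{1 + \frac{1}{-3}}{-3} - 2\right) \left(-2\right) = \left(- \frac{1 - \frac{1}{3}}{3} - 2\right) \left(-2\right) = \left(\left(- \frac{1}{3}\right) \frac{2}{3} - 2\right) \left(-2\right) = \left(- \frac{2}{9} - 2\right) \left(-2\right) = \left(- \frac{20}{9}\right) \left(-2\right) = \frac{40}{9}$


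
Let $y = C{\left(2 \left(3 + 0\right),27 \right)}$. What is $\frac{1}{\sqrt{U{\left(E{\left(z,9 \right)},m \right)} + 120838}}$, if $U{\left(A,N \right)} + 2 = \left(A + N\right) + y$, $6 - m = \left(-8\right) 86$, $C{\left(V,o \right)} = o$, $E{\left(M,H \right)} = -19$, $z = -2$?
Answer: $\frac{\sqrt{121538}}{121538} \approx 0.0028684$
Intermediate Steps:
$y = 27$
$m = 694$ ($m = 6 - \left(-8\right) 86 = 6 - -688 = 6 + 688 = 694$)
$U{\left(A,N \right)} = 25 + A + N$ ($U{\left(A,N \right)} = -2 + \left(\left(A + N\right) + 27\right) = -2 + \left(27 + A + N\right) = 25 + A + N$)
$\frac{1}{\sqrt{U{\left(E{\left(z,9 \right)},m \right)} + 120838}} = \frac{1}{\sqrt{\left(25 - 19 + 694\right) + 120838}} = \frac{1}{\sqrt{700 + 120838}} = \frac{1}{\sqrt{121538}} = \frac{\sqrt{121538}}{121538}$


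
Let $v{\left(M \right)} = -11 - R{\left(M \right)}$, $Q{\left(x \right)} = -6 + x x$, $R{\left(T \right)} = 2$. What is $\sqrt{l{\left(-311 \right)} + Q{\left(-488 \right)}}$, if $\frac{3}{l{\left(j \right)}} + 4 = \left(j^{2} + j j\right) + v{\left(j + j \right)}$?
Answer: $\frac{\sqrt{39597830734029}}{12895} \approx 487.99$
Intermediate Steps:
$Q{\left(x \right)} = -6 + x^{2}$
$v{\left(M \right)} = -13$ ($v{\left(M \right)} = -11 - 2 = -13$)
$l{\left(j \right)} = \frac{3}{-17 + 2 j^{2}}$ ($l{\left(j \right)} = \frac{3}{-4 - \left(13 - j^{2} - j j\right)} = \frac{3}{-4 + \left(\left(j^{2} + j^{2}\right) - 13\right)} = \frac{3}{-4 + \left(2 j^{2} - 13\right)} = \frac{3}{-4 + \left(-13 + 2 j^{2}\right)} = \frac{3}{-17 + 2 j^{2}}$)
$\sqrt{l{\left(-311 \right)} + Q{\left(-488 \right)}} = \sqrt{\frac{3}{-17 + 2 \left(-311\right)^{2}} - \left(6 - \left(-488\right)^{2}\right)} = \sqrt{\frac{3}{-17 + 2 \cdot 96721} + \left(-6 + 238144\right)} = \sqrt{\frac{3}{-17 + 193442} + 238138} = \sqrt{\frac{3}{193425} + 238138} = \sqrt{3 \cdot \frac{1}{193425} + 238138} = \sqrt{\frac{1}{64475} + 238138} = \sqrt{\frac{15353947551}{64475}} = \frac{\sqrt{39597830734029}}{12895}$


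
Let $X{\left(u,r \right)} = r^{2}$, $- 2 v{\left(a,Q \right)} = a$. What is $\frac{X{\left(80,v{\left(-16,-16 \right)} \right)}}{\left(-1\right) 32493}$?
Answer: $- \frac{64}{32493} \approx -0.0019697$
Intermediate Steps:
$v{\left(a,Q \right)} = - \frac{a}{2}$
$\frac{X{\left(80,v{\left(-16,-16 \right)} \right)}}{\left(-1\right) 32493} = \frac{\left(\left(- \frac{1}{2}\right) \left(-16\right)\right)^{2}}{\left(-1\right) 32493} = \frac{8^{2}}{-32493} = 64 \left(- \frac{1}{32493}\right) = - \frac{64}{32493}$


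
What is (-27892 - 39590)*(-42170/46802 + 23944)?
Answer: -37809655718238/23401 ≈ -1.6157e+9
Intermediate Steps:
(-27892 - 39590)*(-42170/46802 + 23944) = -67482*(-42170*1/46802 + 23944) = -67482*(-21085/23401 + 23944) = -67482*560292459/23401 = -37809655718238/23401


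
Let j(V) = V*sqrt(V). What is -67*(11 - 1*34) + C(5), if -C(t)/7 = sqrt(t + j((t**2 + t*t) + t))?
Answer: 1541 - 7*sqrt(5 + 55*sqrt(55)) ≈ 1398.8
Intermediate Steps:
j(V) = V**(3/2)
C(t) = -7*sqrt(t + (t + 2*t**2)**(3/2)) (C(t) = -7*sqrt(t + ((t**2 + t*t) + t)**(3/2)) = -7*sqrt(t + ((t**2 + t**2) + t)**(3/2)) = -7*sqrt(t + (2*t**2 + t)**(3/2)) = -7*sqrt(t + (t + 2*t**2)**(3/2)))
-67*(11 - 1*34) + C(5) = -67*(11 - 1*34) - 7*sqrt(5 + (5*(1 + 2*5))**(3/2)) = -67*(11 - 34) - 7*sqrt(5 + (5*(1 + 10))**(3/2)) = -67*(-23) - 7*sqrt(5 + (5*11)**(3/2)) = 1541 - 7*sqrt(5 + 55**(3/2)) = 1541 - 7*sqrt(5 + 55*sqrt(55))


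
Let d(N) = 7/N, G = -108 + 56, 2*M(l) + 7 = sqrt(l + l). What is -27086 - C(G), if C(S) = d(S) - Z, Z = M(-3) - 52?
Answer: -1411351/52 + I*sqrt(6)/2 ≈ -27141.0 + 1.2247*I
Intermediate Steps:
M(l) = -7/2 + sqrt(2)*sqrt(l)/2 (M(l) = -7/2 + sqrt(l + l)/2 = -7/2 + sqrt(2*l)/2 = -7/2 + (sqrt(2)*sqrt(l))/2 = -7/2 + sqrt(2)*sqrt(l)/2)
Z = -111/2 + I*sqrt(6)/2 (Z = (-7/2 + sqrt(2)*sqrt(-3)/2) - 52 = (-7/2 + sqrt(2)*(I*sqrt(3))/2) - 52 = (-7/2 + I*sqrt(6)/2) - 52 = -111/2 + I*sqrt(6)/2 ≈ -55.5 + 1.2247*I)
G = -52
C(S) = 111/2 + 7/S - I*sqrt(6)/2 (C(S) = 7/S - (-111/2 + I*sqrt(6)/2) = 7/S + (111/2 - I*sqrt(6)/2) = 111/2 + 7/S - I*sqrt(6)/2)
-27086 - C(G) = -27086 - (14 - 52*(111 - I*sqrt(6)))/(2*(-52)) = -27086 - (-1)*(14 + (-5772 + 52*I*sqrt(6)))/(2*52) = -27086 - (-1)*(-5758 + 52*I*sqrt(6))/(2*52) = -27086 - (2879/52 - I*sqrt(6)/2) = -27086 + (-2879/52 + I*sqrt(6)/2) = -1411351/52 + I*sqrt(6)/2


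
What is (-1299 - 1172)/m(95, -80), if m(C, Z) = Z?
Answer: 2471/80 ≈ 30.888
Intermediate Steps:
(-1299 - 1172)/m(95, -80) = (-1299 - 1172)/(-80) = -2471*(-1/80) = 2471/80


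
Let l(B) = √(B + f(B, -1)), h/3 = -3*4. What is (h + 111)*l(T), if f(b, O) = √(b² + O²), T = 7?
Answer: 75*√(7 + 5*√2) ≈ 281.34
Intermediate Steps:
h = -36 (h = 3*(-3*4) = 3*(-12) = -36)
f(b, O) = √(O² + b²)
l(B) = √(B + √(1 + B²)) (l(B) = √(B + √((-1)² + B²)) = √(B + √(1 + B²)))
(h + 111)*l(T) = (-36 + 111)*√(7 + √(1 + 7²)) = 75*√(7 + √(1 + 49)) = 75*√(7 + √50) = 75*√(7 + 5*√2)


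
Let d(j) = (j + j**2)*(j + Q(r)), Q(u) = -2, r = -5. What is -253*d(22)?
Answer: -2560360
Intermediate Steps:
d(j) = (-2 + j)*(j + j**2) (d(j) = (j + j**2)*(j - 2) = (j + j**2)*(-2 + j) = (-2 + j)*(j + j**2))
-253*d(22) = -5566*(-2 + 22**2 - 1*22) = -5566*(-2 + 484 - 22) = -5566*460 = -253*10120 = -2560360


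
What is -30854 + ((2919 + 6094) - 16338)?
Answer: -38179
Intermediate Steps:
-30854 + ((2919 + 6094) - 16338) = -30854 + (9013 - 16338) = -30854 - 7325 = -38179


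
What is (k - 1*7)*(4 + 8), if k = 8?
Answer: 12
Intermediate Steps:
(k - 1*7)*(4 + 8) = (8 - 1*7)*(4 + 8) = (8 - 7)*12 = 1*12 = 12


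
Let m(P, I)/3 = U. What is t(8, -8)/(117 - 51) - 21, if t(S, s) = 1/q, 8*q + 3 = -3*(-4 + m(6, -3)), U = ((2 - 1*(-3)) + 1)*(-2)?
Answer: -81077/3861 ≈ -20.999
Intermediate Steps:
U = -12 (U = ((2 + 3) + 1)*(-2) = (5 + 1)*(-2) = 6*(-2) = -12)
m(P, I) = -36 (m(P, I) = 3*(-12) = -36)
q = 117/8 (q = -3/8 + (-3*(-4 - 36))/8 = -3/8 + (-3*(-40))/8 = -3/8 + (⅛)*120 = -3/8 + 15 = 117/8 ≈ 14.625)
t(S, s) = 8/117 (t(S, s) = 1/(117/8) = 8/117)
t(8, -8)/(117 - 51) - 21 = 8/(117*(117 - 51)) - 21 = (8/117)/66 - 21 = (8/117)*(1/66) - 21 = 4/3861 - 21 = -81077/3861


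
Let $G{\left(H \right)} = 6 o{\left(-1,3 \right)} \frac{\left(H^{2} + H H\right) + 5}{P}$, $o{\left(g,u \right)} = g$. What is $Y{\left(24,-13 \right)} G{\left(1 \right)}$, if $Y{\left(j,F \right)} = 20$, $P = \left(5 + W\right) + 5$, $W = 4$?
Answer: $-60$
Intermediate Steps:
$P = 14$ ($P = \left(5 + 4\right) + 5 = 9 + 5 = 14$)
$G{\left(H \right)} = - \frac{15}{7} - \frac{6 H^{2}}{7}$ ($G{\left(H \right)} = 6 \left(-1\right) \frac{\left(H^{2} + H H\right) + 5}{14} = - 6 \left(\left(H^{2} + H^{2}\right) + 5\right) \frac{1}{14} = - 6 \left(2 H^{2} + 5\right) \frac{1}{14} = - 6 \left(5 + 2 H^{2}\right) \frac{1}{14} = - 6 \left(\frac{5}{14} + \frac{H^{2}}{7}\right) = - \frac{15}{7} - \frac{6 H^{2}}{7}$)
$Y{\left(24,-13 \right)} G{\left(1 \right)} = 20 \left(- \frac{15}{7} - \frac{6 \cdot 1^{2}}{7}\right) = 20 \left(- \frac{15}{7} - \frac{6}{7}\right) = 20 \left(-3\right) = -60$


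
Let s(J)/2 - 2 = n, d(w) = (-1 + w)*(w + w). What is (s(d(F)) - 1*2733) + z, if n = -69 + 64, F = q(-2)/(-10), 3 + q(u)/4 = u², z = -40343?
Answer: -43082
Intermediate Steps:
q(u) = -12 + 4*u²
F = -⅖ (F = (-12 + 4*(-2)²)/(-10) = (-12 + 4*4)*(-⅒) = (-12 + 16)*(-⅒) = 4*(-⅒) = -⅖ ≈ -0.40000)
d(w) = 2*w*(-1 + w) (d(w) = (-1 + w)*(2*w) = 2*w*(-1 + w))
n = -5
s(J) = -6 (s(J) = 4 + 2*(-5) = 4 - 10 = -6)
(s(d(F)) - 1*2733) + z = (-6 - 1*2733) - 40343 = (-6 - 2733) - 40343 = -2739 - 40343 = -43082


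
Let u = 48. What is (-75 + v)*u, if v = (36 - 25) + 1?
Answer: -3024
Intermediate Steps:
v = 12 (v = 11 + 1 = 12)
(-75 + v)*u = (-75 + 12)*48 = -63*48 = -3024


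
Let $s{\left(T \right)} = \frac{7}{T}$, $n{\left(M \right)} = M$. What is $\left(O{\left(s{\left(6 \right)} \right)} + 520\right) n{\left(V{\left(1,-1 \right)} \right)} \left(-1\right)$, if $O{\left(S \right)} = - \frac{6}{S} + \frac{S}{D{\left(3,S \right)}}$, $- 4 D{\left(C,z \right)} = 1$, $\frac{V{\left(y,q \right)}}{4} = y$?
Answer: $- \frac{42856}{21} \approx -2040.8$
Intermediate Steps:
$V{\left(y,q \right)} = 4 y$
$D{\left(C,z \right)} = - \frac{1}{4}$ ($D{\left(C,z \right)} = \left(- \frac{1}{4}\right) 1 = - \frac{1}{4}$)
$O{\left(S \right)} = - \frac{6}{S} - 4 S$ ($O{\left(S \right)} = - \frac{6}{S} + \frac{S}{- \frac{1}{4}} = - \frac{6}{S} + S \left(-4\right) = - \frac{6}{S} - 4 S$)
$\left(O{\left(s{\left(6 \right)} \right)} + 520\right) n{\left(V{\left(1,-1 \right)} \right)} \left(-1\right) = \left(\left(- \frac{6}{7 \cdot \frac{1}{6}} - 4 \cdot \frac{7}{6}\right) + 520\right) 4 \cdot 1 \left(-1\right) = \left(\left(- \frac{6}{7 \cdot \frac{1}{6}} - 4 \cdot 7 \cdot \frac{1}{6}\right) + 520\right) 4 \left(-1\right) = \left(\left(- \frac{6}{\frac{7}{6}} - \frac{14}{3}\right) + 520\right) \left(-4\right) = \left(\left(\left(-6\right) \frac{6}{7} - \frac{14}{3}\right) + 520\right) \left(-4\right) = \left(\left(- \frac{36}{7} - \frac{14}{3}\right) + 520\right) \left(-4\right) = \left(- \frac{206}{21} + 520\right) \left(-4\right) = \frac{10714}{21} \left(-4\right) = - \frac{42856}{21}$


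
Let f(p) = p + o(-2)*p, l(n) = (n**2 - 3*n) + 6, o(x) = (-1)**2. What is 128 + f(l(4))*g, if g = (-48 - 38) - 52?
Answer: -2632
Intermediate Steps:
o(x) = 1
g = -138 (g = -86 - 52 = -138)
l(n) = 6 + n**2 - 3*n
f(p) = 2*p (f(p) = p + 1*p = p + p = 2*p)
128 + f(l(4))*g = 128 + (2*(6 + 4**2 - 3*4))*(-138) = 128 + (2*(6 + 16 - 12))*(-138) = 128 + (2*10)*(-138) = 128 + 20*(-138) = 128 - 2760 = -2632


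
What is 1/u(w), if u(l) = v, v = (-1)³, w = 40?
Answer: -1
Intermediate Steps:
v = -1
u(l) = -1
1/u(w) = 1/(-1) = -1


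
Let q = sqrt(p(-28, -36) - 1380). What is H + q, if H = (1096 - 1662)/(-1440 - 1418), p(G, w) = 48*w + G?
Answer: 283/1429 + 56*I ≈ 0.19804 + 56.0*I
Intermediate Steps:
p(G, w) = G + 48*w
H = 283/1429 (H = -566/(-2858) = -566*(-1/2858) = 283/1429 ≈ 0.19804)
q = 56*I (q = sqrt((-28 + 48*(-36)) - 1380) = sqrt((-28 - 1728) - 1380) = sqrt(-1756 - 1380) = sqrt(-3136) = 56*I ≈ 56.0*I)
H + q = 283/1429 + 56*I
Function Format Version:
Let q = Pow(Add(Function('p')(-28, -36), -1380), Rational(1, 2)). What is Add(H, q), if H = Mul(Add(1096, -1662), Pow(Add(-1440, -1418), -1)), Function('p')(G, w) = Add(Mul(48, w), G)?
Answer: Add(Rational(283, 1429), Mul(56, I)) ≈ Add(0.19804, Mul(56.000, I))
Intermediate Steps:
Function('p')(G, w) = Add(G, Mul(48, w))
H = Rational(283, 1429) (H = Mul(-566, Pow(-2858, -1)) = Mul(-566, Rational(-1, 2858)) = Rational(283, 1429) ≈ 0.19804)
q = Mul(56, I) (q = Pow(Add(Add(-28, Mul(48, -36)), -1380), Rational(1, 2)) = Pow(Add(Add(-28, -1728), -1380), Rational(1, 2)) = Pow(Add(-1756, -1380), Rational(1, 2)) = Pow(-3136, Rational(1, 2)) = Mul(56, I) ≈ Mul(56.000, I))
Add(H, q) = Add(Rational(283, 1429), Mul(56, I))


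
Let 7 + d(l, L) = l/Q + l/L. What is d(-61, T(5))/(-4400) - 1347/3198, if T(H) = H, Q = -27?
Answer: -132134029/316602000 ≈ -0.41735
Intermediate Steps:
d(l, L) = -7 - l/27 + l/L (d(l, L) = -7 + (l/(-27) + l/L) = -7 + (l*(-1/27) + l/L) = -7 + (-l/27 + l/L) = -7 - l/27 + l/L)
d(-61, T(5))/(-4400) - 1347/3198 = (-7 - 1/27*(-61) - 61/5)/(-4400) - 1347/3198 = (-7 + 61/27 - 61*1/5)*(-1/4400) - 1347*1/3198 = (-7 + 61/27 - 61/5)*(-1/4400) - 449/1066 = -2287/135*(-1/4400) - 449/1066 = 2287/594000 - 449/1066 = -132134029/316602000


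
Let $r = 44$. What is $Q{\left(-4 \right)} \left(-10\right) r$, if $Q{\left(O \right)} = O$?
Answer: $1760$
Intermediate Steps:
$Q{\left(-4 \right)} \left(-10\right) r = \left(-4\right) \left(-10\right) 44 = 40 \cdot 44 = 1760$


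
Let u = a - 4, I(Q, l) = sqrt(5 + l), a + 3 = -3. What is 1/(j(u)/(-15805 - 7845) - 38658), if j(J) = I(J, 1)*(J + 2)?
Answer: -900928716875/34828102336953734 - 11825*sqrt(6)/52242153505430601 ≈ -2.5868e-5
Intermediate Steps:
a = -6 (a = -3 - 3 = -6)
u = -10 (u = -6 - 4 = -10)
j(J) = sqrt(6)*(2 + J) (j(J) = sqrt(5 + 1)*(J + 2) = sqrt(6)*(2 + J))
1/(j(u)/(-15805 - 7845) - 38658) = 1/((sqrt(6)*(2 - 10))/(-15805 - 7845) - 38658) = 1/((sqrt(6)*(-8))/(-23650) - 38658) = 1/(-8*sqrt(6)*(-1/23650) - 38658) = 1/(4*sqrt(6)/11825 - 38658) = 1/(-38658 + 4*sqrt(6)/11825)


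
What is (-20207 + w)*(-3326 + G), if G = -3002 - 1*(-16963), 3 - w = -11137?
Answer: -96427545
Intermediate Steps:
w = 11140 (w = 3 - 1*(-11137) = 3 + 11137 = 11140)
G = 13961 (G = -3002 + 16963 = 13961)
(-20207 + w)*(-3326 + G) = (-20207 + 11140)*(-3326 + 13961) = -9067*10635 = -96427545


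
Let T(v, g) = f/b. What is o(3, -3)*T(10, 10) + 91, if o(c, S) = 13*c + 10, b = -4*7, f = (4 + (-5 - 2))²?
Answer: 301/4 ≈ 75.250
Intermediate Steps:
f = 9 (f = (4 - 7)² = (-3)² = 9)
b = -28
o(c, S) = 10 + 13*c
T(v, g) = -9/28 (T(v, g) = 9/(-28) = 9*(-1/28) = -9/28)
o(3, -3)*T(10, 10) + 91 = (10 + 13*3)*(-9/28) + 91 = (10 + 39)*(-9/28) + 91 = 49*(-9/28) + 91 = -63/4 + 91 = 301/4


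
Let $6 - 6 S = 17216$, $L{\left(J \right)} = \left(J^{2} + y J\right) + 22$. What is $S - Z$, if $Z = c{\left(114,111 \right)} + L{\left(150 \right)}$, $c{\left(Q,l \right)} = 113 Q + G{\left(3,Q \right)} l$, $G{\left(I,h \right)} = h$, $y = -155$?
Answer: $- \frac{83029}{3} \approx -27676.0$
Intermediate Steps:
$L{\left(J \right)} = 22 + J^{2} - 155 J$ ($L{\left(J \right)} = \left(J^{2} - 155 J\right) + 22 = 22 + J^{2} - 155 J$)
$S = - \frac{8605}{3}$ ($S = 1 - \frac{8608}{3} = - \frac{8605}{3} \approx -2868.3$)
$c{\left(Q,l \right)} = 113 Q + Q l$
$Z = 24808$ ($Z = 114 \left(113 + 111\right) + \left(22 + 150^{2} - 23250\right) = 114 \cdot 224 + \left(22 + 22500 - 23250\right) = 25536 - 728 = 24808$)
$S - Z = - \frac{8605}{3} - 24808 = - \frac{83029}{3}$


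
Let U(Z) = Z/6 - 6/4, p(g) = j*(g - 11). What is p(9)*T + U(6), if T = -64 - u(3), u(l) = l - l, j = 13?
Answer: 3327/2 ≈ 1663.5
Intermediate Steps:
p(g) = -143 + 13*g (p(g) = 13*(g - 11) = 13*(-11 + g) = -143 + 13*g)
u(l) = 0
U(Z) = -3/2 + Z/6 (U(Z) = Z*(⅙) - 6*¼ = Z/6 - 3/2 = -3/2 + Z/6)
T = -64 (T = -64 - 1*0 = -64 + 0 = -64)
p(9)*T + U(6) = (-143 + 13*9)*(-64) + (-3/2 + (⅙)*6) = (-143 + 117)*(-64) + (-3/2 + 1) = -26*(-64) - ½ = 1664 - ½ = 3327/2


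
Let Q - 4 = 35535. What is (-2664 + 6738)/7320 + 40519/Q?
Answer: 73564161/43357580 ≈ 1.6967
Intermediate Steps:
Q = 35539 (Q = 4 + 35535 = 35539)
(-2664 + 6738)/7320 + 40519/Q = (-2664 + 6738)/7320 + 40519/35539 = 4074*(1/7320) + 40519*(1/35539) = 679/1220 + 40519/35539 = 73564161/43357580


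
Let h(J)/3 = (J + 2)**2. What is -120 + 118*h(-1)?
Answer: 234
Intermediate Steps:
h(J) = 3*(2 + J)**2 (h(J) = 3*(J + 2)**2 = 3*(2 + J)**2)
-120 + 118*h(-1) = -120 + 118*(3*(2 - 1)**2) = -120 + 118*(3*1**2) = -120 + 118*(3*1) = -120 + 118*3 = -120 + 354 = 234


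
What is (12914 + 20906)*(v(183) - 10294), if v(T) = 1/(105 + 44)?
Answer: -51873285100/149 ≈ -3.4814e+8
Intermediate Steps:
v(T) = 1/149
(12914 + 20906)*(v(183) - 10294) = (12914 + 20906)*(1/149 - 10294) = 33820*(-1533805/149) = -51873285100/149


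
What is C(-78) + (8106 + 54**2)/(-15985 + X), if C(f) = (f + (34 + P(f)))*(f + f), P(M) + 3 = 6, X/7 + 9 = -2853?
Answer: 230366502/36019 ≈ 6395.7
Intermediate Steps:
X = -20034 (X = -63 + 7*(-2853) = -63 - 19971 = -20034)
P(M) = 3 (P(M) = -3 + 6 = 3)
C(f) = 2*f*(37 + f) (C(f) = (f + (34 + 3))*(f + f) = (f + 37)*(2*f) = (37 + f)*(2*f) = 2*f*(37 + f))
C(-78) + (8106 + 54**2)/(-15985 + X) = 2*(-78)*(37 - 78) + (8106 + 54**2)/(-15985 - 20034) = 2*(-78)*(-41) + (8106 + 2916)/(-36019) = 6396 + 11022*(-1/36019) = 6396 - 11022/36019 = 230366502/36019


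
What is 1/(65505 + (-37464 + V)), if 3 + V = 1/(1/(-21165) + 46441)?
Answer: 982923764/27559216516197 ≈ 3.5666e-5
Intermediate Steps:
V = -2948750127/982923764 (V = -3 + 1/(1/(-21165) + 46441) = -3 + 1/(-1/21165 + 46441) = -3 + 1/(982923764/21165) = -3 + 21165/982923764 = -2948750127/982923764 ≈ -3.0000)
1/(65505 + (-37464 + V)) = 1/(65505 + (-37464 - 2948750127/982923764)) = 1/(65505 - 36827204644623/982923764) = 1/(27559216516197/982923764) = 982923764/27559216516197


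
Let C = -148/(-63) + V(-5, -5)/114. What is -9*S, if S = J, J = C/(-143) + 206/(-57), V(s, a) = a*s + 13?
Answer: 47833/1463 ≈ 32.695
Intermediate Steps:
V(s, a) = 13 + a*s
C = 169/63 (C = -148/(-63) + (13 - 5*(-5))/114 = -148*(-1/63) + (13 + 25)*(1/114) = 148/63 + 38*(1/114) = 148/63 + 1/3 = 169/63 ≈ 2.6825)
J = -47833/13167 (J = (169/63)/(-143) + 206/(-57) = (169/63)*(-1/143) + 206*(-1/57) = -13/693 - 206/57 = -47833/13167 ≈ -3.6328)
S = -47833/13167 ≈ -3.6328
-9*S = -9*(-47833/13167) = 47833/1463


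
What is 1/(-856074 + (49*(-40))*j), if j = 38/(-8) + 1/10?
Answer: -1/846960 ≈ -1.1807e-6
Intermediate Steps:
j = -93/20 (j = 38*(-⅛) + 1*(⅒) = -19/4 + ⅒ = -93/20 ≈ -4.6500)
1/(-856074 + (49*(-40))*j) = 1/(-856074 + (49*(-40))*(-93/20)) = 1/(-856074 - 1960*(-93/20)) = 1/(-856074 + 9114) = 1/(-846960) = -1/846960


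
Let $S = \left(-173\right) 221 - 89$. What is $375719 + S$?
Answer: $337397$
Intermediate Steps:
$S = -38322$ ($S = -38233 - 89 = -38322$)
$375719 + S = 375719 - 38322 = 337397$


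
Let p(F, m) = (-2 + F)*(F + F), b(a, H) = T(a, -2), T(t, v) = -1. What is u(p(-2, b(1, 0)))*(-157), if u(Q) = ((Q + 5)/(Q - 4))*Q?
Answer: -4396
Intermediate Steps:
b(a, H) = -1
p(F, m) = 2*F*(-2 + F) (p(F, m) = (-2 + F)*(2*F) = 2*F*(-2 + F))
u(Q) = Q*(5 + Q)/(-4 + Q) (u(Q) = ((5 + Q)/(-4 + Q))*Q = Q*(5 + Q)/(-4 + Q))
u(p(-2, b(1, 0)))*(-157) = ((2*(-2)*(-2 - 2))*(5 + 2*(-2)*(-2 - 2))/(-4 + 2*(-2)*(-2 - 2)))*(-157) = ((2*(-2)*(-4))*(5 + 2*(-2)*(-4))/(-4 + 2*(-2)*(-4)))*(-157) = (16*(5 + 16)/(-4 + 16))*(-157) = (16*21/12)*(-157) = (16*(1/12)*21)*(-157) = 28*(-157) = -4396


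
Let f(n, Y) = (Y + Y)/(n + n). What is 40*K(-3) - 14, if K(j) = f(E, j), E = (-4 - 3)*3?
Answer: -58/7 ≈ -8.2857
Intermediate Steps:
E = -21 (E = -7*3 = -21)
f(n, Y) = Y/n (f(n, Y) = (2*Y)/((2*n)) = (2*Y)*(1/(2*n)) = Y/n)
K(j) = -j/21 (K(j) = j/(-21) = j*(-1/21) = -j/21)
40*K(-3) - 14 = 40*(-1/21*(-3)) - 14 = 40*(1/7) - 14 = 40/7 - 14 = -58/7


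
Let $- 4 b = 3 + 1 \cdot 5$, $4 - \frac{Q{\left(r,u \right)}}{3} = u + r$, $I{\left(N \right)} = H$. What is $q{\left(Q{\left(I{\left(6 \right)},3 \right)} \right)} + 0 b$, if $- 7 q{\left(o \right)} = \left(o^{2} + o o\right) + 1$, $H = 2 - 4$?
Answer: $- \frac{163}{7} \approx -23.286$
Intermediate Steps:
$H = -2$ ($H = 2 - 4 = -2$)
$I{\left(N \right)} = -2$
$Q{\left(r,u \right)} = 12 - 3 r - 3 u$ ($Q{\left(r,u \right)} = 12 - 3 \left(u + r\right) = 12 - 3 \left(r + u\right) = 12 - \left(3 r + 3 u\right) = 12 - 3 r - 3 u$)
$q{\left(o \right)} = - \frac{1}{7} - \frac{2 o^{2}}{7}$ ($q{\left(o \right)} = - \frac{\left(o^{2} + o o\right) + 1}{7} = - \frac{\left(o^{2} + o^{2}\right) + 1}{7} = - \frac{2 o^{2} + 1}{7} = - \frac{1 + 2 o^{2}}{7} = - \frac{1}{7} - \frac{2 o^{2}}{7}$)
$b = -2$ ($b = - \frac{3 + 1 \cdot 5}{4} = - \frac{3 + 5}{4} = \left(- \frac{1}{4}\right) 8 = -2$)
$q{\left(Q{\left(I{\left(6 \right)},3 \right)} \right)} + 0 b = \left(- \frac{1}{7} - \frac{2 \left(12 - -6 - 9\right)^{2}}{7}\right) + 0 \left(-2\right) = \left(- \frac{1}{7} - \frac{2 \left(12 + 6 - 9\right)^{2}}{7}\right) + 0 = \left(- \frac{1}{7} - \frac{2 \cdot 9^{2}}{7}\right) + 0 = \left(- \frac{1}{7} - \frac{162}{7}\right) + 0 = - \frac{163}{7} + 0 = - \frac{163}{7}$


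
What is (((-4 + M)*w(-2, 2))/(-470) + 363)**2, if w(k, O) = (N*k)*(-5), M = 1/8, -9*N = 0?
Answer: 131769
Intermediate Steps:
N = 0 (N = -1/9*0 = 0)
M = 1/8 ≈ 0.12500
w(k, O) = 0 (w(k, O) = (0*k)*(-5) = 0*(-5) = 0)
(((-4 + M)*w(-2, 2))/(-470) + 363)**2 = (((-4 + 1/8)*0)/(-470) + 363)**2 = (-31/8*0*(-1/470) + 363)**2 = (0*(-1/470) + 363)**2 = (0 + 363)**2 = 363**2 = 131769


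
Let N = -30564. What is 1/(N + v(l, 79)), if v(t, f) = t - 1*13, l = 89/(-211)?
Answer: -211/6451836 ≈ -3.2704e-5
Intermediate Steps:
l = -89/211 (l = 89*(-1/211) = -89/211 ≈ -0.42180)
v(t, f) = -13 + t (v(t, f) = t - 13 = -13 + t)
1/(N + v(l, 79)) = 1/(-30564 + (-13 - 89/211)) = 1/(-30564 - 2832/211) = 1/(-6451836/211) = -211/6451836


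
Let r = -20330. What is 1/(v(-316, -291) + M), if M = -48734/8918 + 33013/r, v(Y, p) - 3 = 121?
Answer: 12950210/1514028029 ≈ 0.0085535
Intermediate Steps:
v(Y, p) = 124 (v(Y, p) = 3 + 121 = 124)
M = -91798011/12950210 (M = -48734/8918 + 33013/(-20330) = -48734*1/8918 + 33013*(-1/20330) = -3481/637 - 33013/20330 = -91798011/12950210 ≈ -7.0885)
1/(v(-316, -291) + M) = 1/(124 - 91798011/12950210) = 1/(1514028029/12950210) = 12950210/1514028029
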